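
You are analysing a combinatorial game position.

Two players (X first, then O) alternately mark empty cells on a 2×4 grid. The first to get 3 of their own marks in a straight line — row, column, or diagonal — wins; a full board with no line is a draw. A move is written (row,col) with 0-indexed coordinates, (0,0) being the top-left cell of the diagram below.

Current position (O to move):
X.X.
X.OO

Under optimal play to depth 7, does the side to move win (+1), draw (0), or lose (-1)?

[X.X./X.OO] O move#1: (0,1):+0/XOX./X.OO, (0,3):-1/X.XO/X.OO, (1,1):+1/X.X./XOOO*
[X.X./XOOO] end (terminal -1, X#2); searched X.X./X.OO to 7

value(X.X./X.OO, O) = +1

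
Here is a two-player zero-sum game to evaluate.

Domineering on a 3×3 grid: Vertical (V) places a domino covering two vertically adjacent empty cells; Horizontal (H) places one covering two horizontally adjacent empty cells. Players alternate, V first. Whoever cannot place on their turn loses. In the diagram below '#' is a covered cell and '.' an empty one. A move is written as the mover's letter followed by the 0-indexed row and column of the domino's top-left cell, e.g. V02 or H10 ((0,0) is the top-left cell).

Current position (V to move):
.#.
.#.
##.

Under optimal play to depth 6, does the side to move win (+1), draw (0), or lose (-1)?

ply 1, V at .#./.#./##. | V00=+1→##./##./##.*; V02=+1→.##/.##/##.; V12=+1→.#./.##/###
ply 2: ##./##./##. is terminal -1 (H); from .#./.#./##. depth 6

value(.#./.#./##., V) = +1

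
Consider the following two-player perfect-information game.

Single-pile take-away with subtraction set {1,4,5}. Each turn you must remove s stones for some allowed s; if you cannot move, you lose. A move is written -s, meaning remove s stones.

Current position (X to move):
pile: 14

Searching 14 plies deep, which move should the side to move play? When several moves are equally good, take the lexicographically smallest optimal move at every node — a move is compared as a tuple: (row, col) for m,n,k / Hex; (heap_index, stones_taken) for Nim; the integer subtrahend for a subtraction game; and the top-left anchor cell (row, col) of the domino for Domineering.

X's best at [14]: -4

p1 X@[14]: -1[13]-1 -4[10]+1* -5[9]-1
p2 O@[10]: -1[9]-1* -4[6]-1 -5[5]-1
p3 X@[9]: -1[8]+1* -4[5]-1 -5[4]-1
p4 O@[8]: -1[7]-1* -4[4]-1 -5[3]-1
p5 X@[7]: -1[6]-1 -4[3]-1 -5[2]+1*
p6 O@[2]: -1[1]-1*
p7 X@[1]: -1[0]+1*
p8 O@[0] terminal -1; root [14] d14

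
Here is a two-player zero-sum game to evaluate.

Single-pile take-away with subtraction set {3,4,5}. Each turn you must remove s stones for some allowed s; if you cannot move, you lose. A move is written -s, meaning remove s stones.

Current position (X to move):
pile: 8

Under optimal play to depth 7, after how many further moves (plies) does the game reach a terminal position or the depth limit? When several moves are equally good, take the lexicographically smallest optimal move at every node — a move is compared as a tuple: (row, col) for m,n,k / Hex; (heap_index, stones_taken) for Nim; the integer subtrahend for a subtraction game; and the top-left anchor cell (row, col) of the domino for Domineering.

PV length from [8]: 2 plies

ply 1, X at 8 | -3=-1→5*; -4=-1→4; -5=-1→3
ply 2, O at 5 | -3=+1→2*; -4=+1→1; -5=+1→0
ply 3: 2 is terminal -1 (X); from 8 depth 7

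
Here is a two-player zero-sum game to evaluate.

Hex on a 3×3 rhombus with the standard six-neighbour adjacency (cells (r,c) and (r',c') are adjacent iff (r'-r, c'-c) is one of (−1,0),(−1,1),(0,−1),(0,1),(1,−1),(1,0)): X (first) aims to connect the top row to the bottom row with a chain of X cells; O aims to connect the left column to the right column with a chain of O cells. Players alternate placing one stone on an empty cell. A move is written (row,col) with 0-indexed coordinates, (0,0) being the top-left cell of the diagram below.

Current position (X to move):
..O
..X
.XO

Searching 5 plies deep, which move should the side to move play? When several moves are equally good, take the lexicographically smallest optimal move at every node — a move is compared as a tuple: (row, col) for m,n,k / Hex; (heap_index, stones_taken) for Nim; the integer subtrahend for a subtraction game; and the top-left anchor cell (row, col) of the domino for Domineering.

X's best at [..O/..X/.XO]: (1,0)

p1 X@[..O/..X/.XO]: (0,0)[X.O/..X/.XO]-1 (0,1)[.XO/..X/.XO]-1 (1,0)[..O/X.X/.XO]+1* (1,1)[..O/.XX/.XO]-1 (2,0)[..O/..X/XXO]-1
p2 O@[..O/X.X/.XO]: (0,0)[O.O/X.X/.XO]-1* (0,1)[.OO/X.X/.XO]-1 (1,1)[..O/XOX/.XO]-1 (2,0)[..O/X.X/OXO]-1
p3 X@[O.O/X.X/.XO]: (0,1)[OXO/X.X/.XO]+1* (1,1)[O.O/XXX/.XO]-1 (2,0)[O.O/X.X/XXO]-1
p4 O@[OXO/X.X/.XO]: (1,1)[OXO/XOX/.XO]-1* (2,0)[OXO/X.X/OXO]-1
p5 X@[OXO/XOX/.XO]: (2,0)[OXO/XOX/XXO]+1*
p6 O@[OXO/XOX/XXO] terminal -1; root [..O/..X/.XO] d5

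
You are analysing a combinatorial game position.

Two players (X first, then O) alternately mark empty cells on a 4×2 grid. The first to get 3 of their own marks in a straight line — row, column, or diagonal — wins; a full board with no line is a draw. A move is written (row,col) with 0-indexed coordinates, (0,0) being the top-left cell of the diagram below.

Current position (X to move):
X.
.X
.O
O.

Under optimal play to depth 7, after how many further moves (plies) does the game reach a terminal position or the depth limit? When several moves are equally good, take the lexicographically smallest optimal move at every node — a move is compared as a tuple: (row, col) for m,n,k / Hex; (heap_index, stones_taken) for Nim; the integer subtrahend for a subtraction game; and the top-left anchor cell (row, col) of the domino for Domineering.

[X./.X/.O/O.] X move#1: (0,1):+0/XX/.X/.O/O.*, (1,0):+0/X./XX/.O/O., (2,0):+0/X./.X/XO/O., (3,1):+0/X./.X/.O/OX
[XX/.X/.O/O.] O move#2: (1,0):+0/XX/OX/.O/O.*, (2,0):+0/XX/.X/OO/O., (3,1):+0/XX/.X/.O/OO
[XX/OX/.O/O.] X move#3: (2,0):+0/XX/OX/XO/O.*, (3,1):-1/XX/OX/.O/OX
[XX/OX/XO/O.] O move#4: (3,1):+0/XX/OX/XO/OO*
[XX/OX/XO/OO] end (terminal +0, X#5); searched X./.X/.O/O. to 7

PV length from [X./.X/.O/O.]: 4 plies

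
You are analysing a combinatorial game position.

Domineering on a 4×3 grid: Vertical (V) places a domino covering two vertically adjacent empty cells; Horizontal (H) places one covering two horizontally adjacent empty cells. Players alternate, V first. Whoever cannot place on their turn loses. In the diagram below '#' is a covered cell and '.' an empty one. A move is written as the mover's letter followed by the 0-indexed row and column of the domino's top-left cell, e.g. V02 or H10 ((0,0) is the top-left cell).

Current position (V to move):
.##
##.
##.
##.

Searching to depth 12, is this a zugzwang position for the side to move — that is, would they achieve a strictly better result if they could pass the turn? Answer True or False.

zugzwang(.##/##./##./##., V) = False

[.##/##./##./##.] V move#1: V12:+1/.##/###/###/##.*, V22:+1/.##/##./###/###
[.##/###/###/##.] end (terminal -1, H#2); searched .##/##./##./##. to 12
if V skipped the turn, H would face:
~ [.##/##./##./##.] end (terminal -1, H#1); searched .##/##./##./##. to 12
compare (V): move=+1 vs pass=+1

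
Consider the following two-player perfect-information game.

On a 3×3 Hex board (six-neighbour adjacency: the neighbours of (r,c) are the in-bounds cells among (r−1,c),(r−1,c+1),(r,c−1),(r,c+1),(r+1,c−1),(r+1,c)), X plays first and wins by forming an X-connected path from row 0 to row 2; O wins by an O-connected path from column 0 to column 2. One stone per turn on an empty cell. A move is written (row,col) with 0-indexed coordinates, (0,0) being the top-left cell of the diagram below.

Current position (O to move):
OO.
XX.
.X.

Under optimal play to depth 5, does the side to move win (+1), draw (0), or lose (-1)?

ply 1, O at OO./XX./.X. | (0,2)=+1→OOO/XX./.X.*; (1,2)=-1→OO./XXO/.X.; (2,0)=-1→OO./XX./OX.; (2,2)=-1→OO./XX./.XO
ply 2: OOO/XX./.X. is terminal -1 (X); from OO./XX./.X. depth 5

value(OO./XX./.X., O) = +1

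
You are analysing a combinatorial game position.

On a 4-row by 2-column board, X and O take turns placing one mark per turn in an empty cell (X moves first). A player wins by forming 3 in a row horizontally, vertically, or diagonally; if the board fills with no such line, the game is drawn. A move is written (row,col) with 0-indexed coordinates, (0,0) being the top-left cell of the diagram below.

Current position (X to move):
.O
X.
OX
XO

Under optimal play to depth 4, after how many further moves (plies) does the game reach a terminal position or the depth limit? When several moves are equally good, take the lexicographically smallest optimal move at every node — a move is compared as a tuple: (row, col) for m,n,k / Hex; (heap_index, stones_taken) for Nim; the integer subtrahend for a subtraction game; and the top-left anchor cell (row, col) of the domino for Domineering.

PV length from [.O/X./OX/XO]: 2 plies

ply 1, X at .O/X./OX/XO | (0,0)=+0→XO/X./OX/XO*; (1,1)=+0→.O/XX/OX/XO
ply 2, O at XO/X./OX/XO | (1,1)=+0→XO/XO/OX/XO*
ply 3: XO/XO/OX/XO is terminal +0 (X); from .O/X./OX/XO depth 4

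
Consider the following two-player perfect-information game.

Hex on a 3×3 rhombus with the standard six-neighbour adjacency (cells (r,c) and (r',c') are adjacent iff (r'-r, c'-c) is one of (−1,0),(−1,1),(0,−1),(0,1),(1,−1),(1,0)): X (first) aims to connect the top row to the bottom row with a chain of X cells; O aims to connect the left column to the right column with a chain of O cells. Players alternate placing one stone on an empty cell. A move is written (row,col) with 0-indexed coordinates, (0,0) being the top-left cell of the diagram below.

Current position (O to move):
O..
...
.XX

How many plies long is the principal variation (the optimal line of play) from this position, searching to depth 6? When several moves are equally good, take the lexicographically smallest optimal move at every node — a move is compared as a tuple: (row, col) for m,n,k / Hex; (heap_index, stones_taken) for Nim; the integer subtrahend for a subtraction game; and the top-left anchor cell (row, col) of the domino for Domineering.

ply 1, O at O../.../.XX | (0,1)=-1→OO./.../.XX; (0,2)=+1→O.O/.../.XX*; (1,0)=-1→O../O../.XX; (1,1)=+1→O../.O./.XX; (1,2)=-1→O../..O/.XX; (2,0)=-1→O../.../OXX
ply 2, X at O.O/.../.XX | (0,1)=-1→OXO/.../.XX*; (1,0)=-1→O.O/X../.XX; (1,1)=-1→O.O/.X./.XX; (1,2)=-1→O.O/..X/.XX; (2,0)=-1→O.O/.../XXX
ply 3, O at OXO/.../.XX | (1,0)=-1→OXO/O../.XX; (1,1)=+1→OXO/.O./.XX*; (1,2)=-1→OXO/..O/.XX; (2,0)=-1→OXO/.../OXX
ply 4, X at OXO/.O./.XX | (1,0)=-1→OXO/XO./.XX*; (1,2)=-1→OXO/.OX/.XX; (2,0)=-1→OXO/.O./XXX
ply 5, O at OXO/XO./.XX | (1,2)=-1→OXO/XOO/.XX; (2,0)=+1→OXO/XO./OXX*
ply 6: OXO/XO./OXX is terminal -1 (X); from O../.../.XX depth 6

PV length from [O../.../.XX]: 5 plies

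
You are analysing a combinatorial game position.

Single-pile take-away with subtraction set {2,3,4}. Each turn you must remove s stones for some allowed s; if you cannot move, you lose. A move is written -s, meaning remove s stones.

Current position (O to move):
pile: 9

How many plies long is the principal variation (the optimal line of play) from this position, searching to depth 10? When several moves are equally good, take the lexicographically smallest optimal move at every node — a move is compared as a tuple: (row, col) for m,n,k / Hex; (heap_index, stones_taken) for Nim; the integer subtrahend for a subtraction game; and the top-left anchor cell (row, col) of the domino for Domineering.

PV length from [9]: 3 plies

p1 O@[9]: -2[7]+1* -3[6]+1 -4[5]-1
p2 X@[7]: -2[5]-1* -3[4]-1 -4[3]-1
p3 O@[5]: -2[3]-1 -3[2]-1 -4[1]+1*
p4 X@[1] terminal -1; root [9] d10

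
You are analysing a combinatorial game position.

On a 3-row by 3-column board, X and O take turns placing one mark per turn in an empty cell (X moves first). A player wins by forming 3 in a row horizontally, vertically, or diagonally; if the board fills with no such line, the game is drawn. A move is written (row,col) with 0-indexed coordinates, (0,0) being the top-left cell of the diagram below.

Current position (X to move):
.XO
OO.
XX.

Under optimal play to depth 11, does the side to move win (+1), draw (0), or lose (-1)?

p1 X@[.XO/OO./XX.]: (0,0)[XXO/OO./XX.]-1 (1,2)[.XO/OOX/XX.]+0 (2,2)[.XO/OO./XXX]+1*
p2 O@[.XO/OO./XXX] terminal -1; root [.XO/OO./XX.] d11

value(.XO/OO./XX., X) = +1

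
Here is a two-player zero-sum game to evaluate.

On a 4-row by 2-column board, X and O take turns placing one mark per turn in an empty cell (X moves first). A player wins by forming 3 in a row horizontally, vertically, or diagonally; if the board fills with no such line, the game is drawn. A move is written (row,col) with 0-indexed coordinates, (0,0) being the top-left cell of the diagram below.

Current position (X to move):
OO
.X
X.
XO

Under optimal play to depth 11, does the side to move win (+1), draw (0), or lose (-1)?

[OO/.X/X./XO] X move#1: (1,0):+1/OO/XX/X./XO*, (2,1):+0/OO/.X/XX/XO
[OO/XX/X./XO] end (terminal -1, O#2); searched OO/.X/X./XO to 11

value(OO/.X/X./XO, X) = +1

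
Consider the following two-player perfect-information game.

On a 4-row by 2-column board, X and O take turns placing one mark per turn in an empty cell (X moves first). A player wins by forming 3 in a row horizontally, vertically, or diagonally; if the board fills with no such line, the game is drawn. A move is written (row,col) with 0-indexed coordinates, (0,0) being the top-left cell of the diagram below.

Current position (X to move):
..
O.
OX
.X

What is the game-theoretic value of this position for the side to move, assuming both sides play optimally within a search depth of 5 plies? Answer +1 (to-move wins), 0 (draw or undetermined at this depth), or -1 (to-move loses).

value(../O./OX/.X, X) = +1

ply 1, X at ../O./OX/.X | (0,0)=-1→X./O./OX/.X; (0,1)=-1→.X/O./OX/.X; (1,1)=+1→../OX/OX/.X*; (3,0)=-1→../O./OX/XX
ply 2: ../OX/OX/.X is terminal -1 (O); from ../O./OX/.X depth 5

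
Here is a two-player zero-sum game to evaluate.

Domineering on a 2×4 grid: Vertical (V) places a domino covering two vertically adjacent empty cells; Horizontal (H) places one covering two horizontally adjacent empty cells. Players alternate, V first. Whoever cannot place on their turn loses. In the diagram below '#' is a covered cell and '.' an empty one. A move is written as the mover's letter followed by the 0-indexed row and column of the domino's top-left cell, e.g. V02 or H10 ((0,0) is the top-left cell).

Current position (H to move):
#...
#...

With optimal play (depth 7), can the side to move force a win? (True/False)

[#.../#...] H move#1: H01:+1/###./#...*, H02:+1/#.##/#..., H11:+1/#.../###., H12:+1/#.../#.##
[###./#...] V move#2: V03:-1/####/#..#*
[####/#..#] H move#3: H11:+1/####/####*
[####/####] end (terminal -1, V#4); searched #.../#... to 7

H winning at [#.../#...]: True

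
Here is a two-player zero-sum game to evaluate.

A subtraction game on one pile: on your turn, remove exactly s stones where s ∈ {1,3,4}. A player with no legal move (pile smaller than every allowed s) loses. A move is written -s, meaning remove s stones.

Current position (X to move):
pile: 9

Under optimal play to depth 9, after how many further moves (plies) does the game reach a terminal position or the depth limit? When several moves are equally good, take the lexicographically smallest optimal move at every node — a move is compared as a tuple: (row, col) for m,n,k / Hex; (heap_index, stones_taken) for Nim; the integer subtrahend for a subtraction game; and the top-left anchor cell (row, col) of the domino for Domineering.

p1 X@[9]: -1[8]-1* -3[6]-1 -4[5]-1
p2 O@[8]: -1[7]+1* -3[5]-1 -4[4]-1
p3 X@[7]: -1[6]-1* -3[4]-1 -4[3]-1
p4 O@[6]: -1[5]-1 -3[3]-1 -4[2]+1*
p5 X@[2]: -1[1]-1*
p6 O@[1]: -1[0]+1*
p7 X@[0] terminal -1; root [9] d9

PV length from [9]: 6 plies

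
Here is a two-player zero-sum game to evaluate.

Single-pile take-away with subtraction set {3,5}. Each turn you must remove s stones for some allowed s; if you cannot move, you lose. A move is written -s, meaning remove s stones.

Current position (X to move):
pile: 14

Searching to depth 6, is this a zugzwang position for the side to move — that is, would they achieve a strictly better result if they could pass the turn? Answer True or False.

zugzwang(14, X) = False

p1 X@[14]: -3[11]-1 -5[9]+1*
p2 O@[9]: -3[6]-1* -5[4]-1
p3 X@[6]: -3[3]-1 -5[1]+1*
p4 O@[1] terminal -1; root [14] d6
suppose X passes — search the same position with O to move:
pass> p1 O@[14]: -3[11]-1 -5[9]+1*
pass> p2 X@[9]: -3[6]-1* -5[4]-1
pass> p3 O@[6]: -3[3]-1 -5[1]+1*
pass> p4 X@[1] terminal -1; root [14] d6
for X: play +1, pass -1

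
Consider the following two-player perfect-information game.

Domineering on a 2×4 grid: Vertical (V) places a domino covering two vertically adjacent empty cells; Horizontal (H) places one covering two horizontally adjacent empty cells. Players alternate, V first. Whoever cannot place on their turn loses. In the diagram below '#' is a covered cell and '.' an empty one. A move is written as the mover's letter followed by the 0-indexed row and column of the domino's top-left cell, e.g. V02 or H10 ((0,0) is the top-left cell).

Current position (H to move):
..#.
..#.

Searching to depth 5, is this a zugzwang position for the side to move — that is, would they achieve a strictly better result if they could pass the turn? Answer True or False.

ply 1, H at ..#./..#. | H00=+1→###./..#.*; H10=+1→..#./###.
ply 2, V at ###./..#. | V03=-1→####/..##*
ply 3, H at ####/..## | H10=+1→####/####*
ply 4: ####/#### is terminal -1 (V); from ..#./..#. depth 5
suppose H passes — search the same position with V to move:
pass> ply 1, V at ..#./..#. | V00=+1→#.#./#.#.*; V01=+1→.##./.##.; V03=-1→..##/..##
pass> ply 2: #.#./#.#. is terminal -1 (H); from ..#./..#. depth 5
for H: play +1, pass -1

zugzwang(..#./..#., H) = False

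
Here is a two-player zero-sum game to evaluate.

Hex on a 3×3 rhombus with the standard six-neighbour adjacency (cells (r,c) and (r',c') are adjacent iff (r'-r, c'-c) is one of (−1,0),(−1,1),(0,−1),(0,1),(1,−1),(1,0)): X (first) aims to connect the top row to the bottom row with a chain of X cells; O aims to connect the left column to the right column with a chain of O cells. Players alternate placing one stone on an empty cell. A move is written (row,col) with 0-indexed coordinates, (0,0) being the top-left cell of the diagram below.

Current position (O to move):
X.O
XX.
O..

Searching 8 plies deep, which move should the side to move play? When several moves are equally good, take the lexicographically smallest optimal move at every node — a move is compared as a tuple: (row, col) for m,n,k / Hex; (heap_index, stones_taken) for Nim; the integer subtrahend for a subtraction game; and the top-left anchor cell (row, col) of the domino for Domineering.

O's best at [X.O/XX./O..]: (2,1)

p1 O@[X.O/XX./O..]: (0,1)[XOO/XX./O..]-1 (1,2)[X.O/XXO/O..]-1 (2,1)[X.O/XX./OO.]+1* (2,2)[X.O/XX./O.O]-1
p2 X@[X.O/XX./OO.]: (0,1)[XXO/XX./OO.]-1* (1,2)[X.O/XXX/OO.]-1 (2,2)[X.O/XX./OOX]-1
p3 O@[XXO/XX./OO.]: (1,2)[XXO/XXO/OO.]+1* (2,2)[XXO/XX./OOO]+1
p4 X@[XXO/XXO/OO.] terminal -1; root [X.O/XX./O..] d8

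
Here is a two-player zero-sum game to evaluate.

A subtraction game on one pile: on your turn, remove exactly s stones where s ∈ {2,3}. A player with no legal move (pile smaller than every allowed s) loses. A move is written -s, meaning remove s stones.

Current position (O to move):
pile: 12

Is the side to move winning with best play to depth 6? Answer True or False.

p1 O@[12]: -2[10]+1* -3[9]-1
p2 X@[10]: -2[8]-1* -3[7]-1
p3 O@[8]: -2[6]+1* -3[5]+1
p4 X@[6]: -2[4]-1* -3[3]-1
p5 O@[4]: -2[2]-1 -3[1]+1*
p6 X@[1] terminal -1; root [12] d6

O winning at [12]: True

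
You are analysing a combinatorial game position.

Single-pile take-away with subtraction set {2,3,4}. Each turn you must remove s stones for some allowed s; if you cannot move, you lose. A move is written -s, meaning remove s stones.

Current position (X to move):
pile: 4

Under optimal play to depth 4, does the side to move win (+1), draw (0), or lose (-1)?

[4] X move#1: -2:-1/2, -3:+1/1*, -4:+1/0
[1] end (terminal -1, O#2); searched 4 to 4

value(4, X) = +1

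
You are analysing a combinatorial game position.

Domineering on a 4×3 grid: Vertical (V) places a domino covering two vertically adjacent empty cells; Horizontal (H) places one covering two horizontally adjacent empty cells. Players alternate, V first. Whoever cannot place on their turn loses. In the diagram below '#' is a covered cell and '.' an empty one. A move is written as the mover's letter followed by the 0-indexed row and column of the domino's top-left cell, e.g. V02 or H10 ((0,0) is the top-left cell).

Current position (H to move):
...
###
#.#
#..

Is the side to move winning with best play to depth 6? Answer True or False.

H winning at [.../###/#.#/#..]: True

[.../###/#.#/#..] H move#1: H00:-1/##./###/#.#/#.., H01:-1/.##/###/#.#/#.., H31:+1/.../###/#.#/###*
[.../###/#.#/###] end (terminal -1, V#2); searched .../###/#.#/#.. to 6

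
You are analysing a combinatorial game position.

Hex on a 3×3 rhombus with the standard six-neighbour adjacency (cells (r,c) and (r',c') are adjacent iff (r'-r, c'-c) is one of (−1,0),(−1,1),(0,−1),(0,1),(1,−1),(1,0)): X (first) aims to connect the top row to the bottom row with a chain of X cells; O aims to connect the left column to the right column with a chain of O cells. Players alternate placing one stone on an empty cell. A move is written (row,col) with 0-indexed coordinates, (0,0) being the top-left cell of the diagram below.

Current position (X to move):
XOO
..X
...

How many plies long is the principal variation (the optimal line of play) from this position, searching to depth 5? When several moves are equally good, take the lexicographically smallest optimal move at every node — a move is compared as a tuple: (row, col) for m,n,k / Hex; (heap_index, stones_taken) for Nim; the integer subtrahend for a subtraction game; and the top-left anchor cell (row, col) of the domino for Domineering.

PV length from [XOO/..X/...]: 3 plies

[XOO/..X/...] X move#1: (1,0):+1/XOO/X.X/...*, (1,1):-1/XOO/.XX/..., (2,0):-1/XOO/..X/X.., (2,1):-1/XOO/..X/.X., (2,2):-1/XOO/..X/..X
[XOO/X.X/...] O move#2: (1,1):-1/XOO/XOX/...*, (2,0):-1/XOO/X.X/O.., (2,1):-1/XOO/X.X/.O., (2,2):-1/XOO/X.X/..O
[XOO/XOX/...] X move#3: (2,0):+1/XOO/XOX/X..*, (2,1):-1/XOO/XOX/.X., (2,2):-1/XOO/XOX/..X
[XOO/XOX/X..] end (terminal -1, O#4); searched XOO/..X/... to 5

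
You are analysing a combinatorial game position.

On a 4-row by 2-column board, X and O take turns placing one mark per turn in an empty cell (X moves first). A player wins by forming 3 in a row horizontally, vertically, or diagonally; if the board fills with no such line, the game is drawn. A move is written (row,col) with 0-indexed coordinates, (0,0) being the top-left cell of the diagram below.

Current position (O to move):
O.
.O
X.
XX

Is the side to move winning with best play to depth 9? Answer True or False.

O winning at [O./.O/X./XX]: False

[O./.O/X./XX] O move#1: (0,1):-1/OO/.O/X./XX, (1,0):+0/O./OO/X./XX*, (2,1):-1/O./.O/XO/XX
[O./OO/X./XX] X move#2: (0,1):+0/OX/OO/X./XX*, (2,1):+0/O./OO/XX/XX
[OX/OO/X./XX] O move#3: (2,1):+0/OX/OO/XO/XX*
[OX/OO/XO/XX] end (terminal +0, X#4); searched O./.O/X./XX to 9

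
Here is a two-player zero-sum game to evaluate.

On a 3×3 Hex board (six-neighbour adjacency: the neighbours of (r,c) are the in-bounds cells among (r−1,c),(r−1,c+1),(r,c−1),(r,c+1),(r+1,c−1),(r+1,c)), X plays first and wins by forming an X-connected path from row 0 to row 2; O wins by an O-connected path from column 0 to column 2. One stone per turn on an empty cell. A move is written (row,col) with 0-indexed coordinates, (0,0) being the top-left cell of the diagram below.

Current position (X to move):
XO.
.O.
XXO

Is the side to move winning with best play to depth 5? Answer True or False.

[XO./.O./XXO] X move#1: (0,2):+1/XOX/.O./XXO*, (1,0):+1/XO./XO./XXO, (1,2):+1/XO./.OX/XXO
[XOX/.O./XXO] O move#2: (1,0):-1/XOX/OO./XXO*, (1,2):-1/XOX/.OO/XXO
[XOX/OO./XXO] X move#3: (1,2):+1/XOX/OOX/XXO*
[XOX/OOX/XXO] end (terminal -1, O#4); searched XO./.O./XXO to 5

X winning at [XO./.O./XXO]: True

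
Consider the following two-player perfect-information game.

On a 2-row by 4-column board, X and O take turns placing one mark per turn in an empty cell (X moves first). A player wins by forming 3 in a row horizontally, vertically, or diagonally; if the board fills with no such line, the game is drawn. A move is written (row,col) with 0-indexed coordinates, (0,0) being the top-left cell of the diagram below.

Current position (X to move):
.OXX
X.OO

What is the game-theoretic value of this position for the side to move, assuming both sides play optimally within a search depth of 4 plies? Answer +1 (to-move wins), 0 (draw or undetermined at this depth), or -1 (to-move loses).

ply 1, X at .OXX/X.OO | (0,0)=-1→XOXX/X.OO; (1,1)=+0→.OXX/XXOO*
ply 2, O at .OXX/XXOO | (0,0)=+0→OOXX/XXOO*
ply 3: OOXX/XXOO is terminal +0 (X); from .OXX/X.OO depth 4

value(.OXX/X.OO, X) = 0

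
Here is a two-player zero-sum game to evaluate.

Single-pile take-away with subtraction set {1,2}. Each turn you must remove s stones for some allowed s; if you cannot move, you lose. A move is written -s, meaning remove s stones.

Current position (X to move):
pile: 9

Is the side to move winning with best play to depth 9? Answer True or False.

p1 X@[9]: -1[8]-1* -2[7]-1
p2 O@[8]: -1[7]-1 -2[6]+1*
p3 X@[6]: -1[5]-1* -2[4]-1
p4 O@[5]: -1[4]-1 -2[3]+1*
p5 X@[3]: -1[2]-1* -2[1]-1
p6 O@[2]: -1[1]-1 -2[0]+1*
p7 X@[0] terminal -1; root [9] d9

X winning at [9]: False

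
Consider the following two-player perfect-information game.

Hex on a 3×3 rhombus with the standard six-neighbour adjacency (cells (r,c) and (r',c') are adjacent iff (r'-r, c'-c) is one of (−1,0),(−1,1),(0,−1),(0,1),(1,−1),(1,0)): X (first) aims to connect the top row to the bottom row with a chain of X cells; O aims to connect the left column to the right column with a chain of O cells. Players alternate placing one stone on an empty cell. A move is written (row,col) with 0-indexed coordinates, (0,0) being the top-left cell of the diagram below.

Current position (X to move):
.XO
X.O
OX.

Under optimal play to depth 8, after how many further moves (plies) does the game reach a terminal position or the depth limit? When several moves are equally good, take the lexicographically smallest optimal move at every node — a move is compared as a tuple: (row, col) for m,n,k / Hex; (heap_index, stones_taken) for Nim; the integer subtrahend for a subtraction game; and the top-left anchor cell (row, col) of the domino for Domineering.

PV length from [.XO/X.O/OX.]: 1 ply

p1 X@[.XO/X.O/OX.]: (0,0)[XXO/X.O/OX.]-1 (1,1)[.XO/XXO/OX.]+1* (2,2)[.XO/X.O/OXX]-1
p2 O@[.XO/XXO/OX.] terminal -1; root [.XO/X.O/OX.] d8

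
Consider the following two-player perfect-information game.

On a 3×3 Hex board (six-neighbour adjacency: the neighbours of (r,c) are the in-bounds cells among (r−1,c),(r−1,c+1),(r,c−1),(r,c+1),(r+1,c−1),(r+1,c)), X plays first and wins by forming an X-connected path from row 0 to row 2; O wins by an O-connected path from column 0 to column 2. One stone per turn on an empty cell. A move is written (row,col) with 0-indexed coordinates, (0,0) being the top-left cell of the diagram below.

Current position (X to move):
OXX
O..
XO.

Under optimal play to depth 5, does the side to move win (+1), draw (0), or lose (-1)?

ply 1, X at OXX/O../XO. | (1,1)=+1→OXX/OX./XO.*; (1,2)=+1→OXX/O.X/XO.; (2,2)=+1→OXX/O../XOX
ply 2: OXX/OX./XO. is terminal -1 (O); from OXX/O../XO. depth 5

value(OXX/O../XO., X) = +1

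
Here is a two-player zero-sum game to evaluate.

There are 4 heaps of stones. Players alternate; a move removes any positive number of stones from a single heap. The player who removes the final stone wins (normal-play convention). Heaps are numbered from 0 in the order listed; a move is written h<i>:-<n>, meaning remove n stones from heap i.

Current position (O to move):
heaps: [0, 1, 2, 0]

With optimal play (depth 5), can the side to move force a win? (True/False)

ply 1, O at (0,1,2,0) | h1:-1=-1→(0,0,2,0); h2:-1=+1→(0,1,1,0)*; h2:-2=-1→(0,1,0,0)
ply 2, X at (0,1,1,0) | h1:-1=-1→(0,0,1,0)*; h2:-1=-1→(0,1,0,0)
ply 3, O at (0,0,1,0) | h2:-1=+1→(0,0,0,0)*
ply 4: (0,0,0,0) is terminal -1 (X); from (0,1,2,0) depth 5

O winning at [(0,1,2,0)]: True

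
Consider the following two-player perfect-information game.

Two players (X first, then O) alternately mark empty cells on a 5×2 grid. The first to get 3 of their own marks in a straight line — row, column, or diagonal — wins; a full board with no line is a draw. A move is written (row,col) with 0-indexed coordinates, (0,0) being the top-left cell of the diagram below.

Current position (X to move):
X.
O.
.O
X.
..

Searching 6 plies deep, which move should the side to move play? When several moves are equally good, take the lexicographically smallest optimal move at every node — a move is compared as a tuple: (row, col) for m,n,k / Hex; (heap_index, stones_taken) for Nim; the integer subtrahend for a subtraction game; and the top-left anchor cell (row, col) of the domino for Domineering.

ply 1, X at X./O./.O/X./.. | (0,1)=-1→XX/O./.O/X./..; (1,1)=+0→X./OX/.O/X./..*; (2,0)=+0→X./O./XO/X./..; (3,1)=+0→X./O./.O/XX/..; (4,0)=+0→X./O./.O/X./X.; (4,1)=-1→X./O./.O/X./.X
ply 2, O at X./OX/.O/X./.. | (0,1)=+0→XO/OX/.O/X./..*; (2,0)=+0→X./OX/OO/X./..; (3,1)=+0→X./OX/.O/XO/..; (4,0)=+0→X./OX/.O/X./O.; (4,1)=+0→X./OX/.O/X./.O
ply 3, X at XO/OX/.O/X./.. | (2,0)=+0→XO/OX/XO/X./..*; (3,1)=+0→XO/OX/.O/XX/..; (4,0)=+0→XO/OX/.O/X./X.; (4,1)=+0→XO/OX/.O/X./.X
ply 4, O at XO/OX/XO/X./.. | (3,1)=-1→XO/OX/XO/XO/..; (4,0)=+0→XO/OX/XO/X./O.*; (4,1)=-1→XO/OX/XO/X./.O
ply 5, X at XO/OX/XO/X./O. | (3,1)=+0→XO/OX/XO/XX/O.*; (4,1)=+0→XO/OX/XO/X./OX
ply 6, O at XO/OX/XO/XX/O. | (4,1)=+0→XO/OX/XO/XX/OO*
ply 7: XO/OX/XO/XX/OO is terminal +0 (X); from X./O./.O/X./.. depth 6

X's best at [X./O./.O/X./..]: (1,1)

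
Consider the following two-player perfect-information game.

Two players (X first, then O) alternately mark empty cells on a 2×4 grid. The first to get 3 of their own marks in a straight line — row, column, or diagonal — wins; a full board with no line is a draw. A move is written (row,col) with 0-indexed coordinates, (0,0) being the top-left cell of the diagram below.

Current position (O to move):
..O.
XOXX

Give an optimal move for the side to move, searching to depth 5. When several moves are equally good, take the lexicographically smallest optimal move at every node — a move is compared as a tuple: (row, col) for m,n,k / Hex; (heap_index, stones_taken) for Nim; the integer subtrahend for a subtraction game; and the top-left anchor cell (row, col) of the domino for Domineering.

ply 1, O at ..O./XOXX | (0,0)=+0→O.O./XOXX; (0,1)=+1→.OO./XOXX*; (0,3)=+0→..OO/XOXX
ply 2, X at .OO./XOXX | (0,0)=-1→XOO./XOXX*; (0,3)=-1→.OOX/XOXX
ply 3, O at XOO./XOXX | (0,3)=+1→XOOO/XOXX*
ply 4: XOOO/XOXX is terminal -1 (X); from ..O./XOXX depth 5

O's best at [..O./XOXX]: (0,1)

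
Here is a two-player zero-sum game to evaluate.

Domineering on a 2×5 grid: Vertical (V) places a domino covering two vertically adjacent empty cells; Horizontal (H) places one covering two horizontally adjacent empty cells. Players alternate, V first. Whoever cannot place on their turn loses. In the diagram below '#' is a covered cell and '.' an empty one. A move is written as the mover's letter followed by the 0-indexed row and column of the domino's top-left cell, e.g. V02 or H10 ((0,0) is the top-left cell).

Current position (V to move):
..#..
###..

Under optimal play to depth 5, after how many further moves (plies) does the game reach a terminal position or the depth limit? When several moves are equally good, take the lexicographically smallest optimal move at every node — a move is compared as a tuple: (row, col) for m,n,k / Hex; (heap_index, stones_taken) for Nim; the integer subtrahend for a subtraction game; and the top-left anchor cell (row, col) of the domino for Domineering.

[..#../###..] V move#1: V03:+1/..##./####.*, V04:+1/..#.#/###.#
[..##./####.] H move#2: H00:-1/####./####.*
[####./####.] V move#3: V04:+1/#####/#####*
[#####/#####] end (terminal -1, H#4); searched ..#../###.. to 5

PV length from [..#../###..]: 3 plies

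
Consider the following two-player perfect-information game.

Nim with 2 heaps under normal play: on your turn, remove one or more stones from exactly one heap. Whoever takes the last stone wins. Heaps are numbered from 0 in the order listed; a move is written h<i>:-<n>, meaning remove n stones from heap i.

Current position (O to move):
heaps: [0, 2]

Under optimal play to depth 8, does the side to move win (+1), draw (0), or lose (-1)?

value((0,2), O) = +1

[(0,2)] O move#1: h1:-1:-1/(0,1), h1:-2:+1/(0,0)*
[(0,0)] end (terminal -1, X#2); searched (0,2) to 8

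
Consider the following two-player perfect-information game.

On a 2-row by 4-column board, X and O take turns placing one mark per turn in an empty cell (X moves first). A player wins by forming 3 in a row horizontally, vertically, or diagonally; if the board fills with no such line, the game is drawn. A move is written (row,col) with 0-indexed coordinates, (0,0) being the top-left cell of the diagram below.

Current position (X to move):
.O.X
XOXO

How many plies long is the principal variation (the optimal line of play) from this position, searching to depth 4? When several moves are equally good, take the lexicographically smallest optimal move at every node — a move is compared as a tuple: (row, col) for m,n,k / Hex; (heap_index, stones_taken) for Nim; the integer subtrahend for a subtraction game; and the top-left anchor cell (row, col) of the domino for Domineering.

ply 1, X at .O.X/XOXO | (0,0)=+0→XO.X/XOXO*; (0,2)=+0→.OXX/XOXO
ply 2, O at XO.X/XOXO | (0,2)=+0→XOOX/XOXO*
ply 3: XOOX/XOXO is terminal +0 (X); from .O.X/XOXO depth 4

PV length from [.O.X/XOXO]: 2 plies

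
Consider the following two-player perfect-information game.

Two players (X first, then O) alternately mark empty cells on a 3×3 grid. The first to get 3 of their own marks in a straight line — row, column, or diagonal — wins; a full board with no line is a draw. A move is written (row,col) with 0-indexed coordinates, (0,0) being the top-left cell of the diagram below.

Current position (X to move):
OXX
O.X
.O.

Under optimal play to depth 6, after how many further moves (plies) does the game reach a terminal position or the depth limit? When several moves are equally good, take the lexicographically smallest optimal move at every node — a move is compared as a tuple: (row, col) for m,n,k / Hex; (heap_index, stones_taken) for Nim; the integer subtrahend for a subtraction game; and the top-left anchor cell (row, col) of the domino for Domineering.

[OXX/O.X/.O.] X move#1: (1,1):-1/OXX/OXX/.O., (2,0):+1/OXX/O.X/XO.*, (2,2):+1/OXX/O.X/.OX
[OXX/O.X/XO.] O move#2: (1,1):-1/OXX/OOX/XO.*, (2,2):-1/OXX/O.X/XOO
[OXX/OOX/XO.] X move#3: (2,2):+1/OXX/OOX/XOX*
[OXX/OOX/XOX] end (terminal -1, O#4); searched OXX/O.X/.O. to 6

PV length from [OXX/O.X/.O.]: 3 plies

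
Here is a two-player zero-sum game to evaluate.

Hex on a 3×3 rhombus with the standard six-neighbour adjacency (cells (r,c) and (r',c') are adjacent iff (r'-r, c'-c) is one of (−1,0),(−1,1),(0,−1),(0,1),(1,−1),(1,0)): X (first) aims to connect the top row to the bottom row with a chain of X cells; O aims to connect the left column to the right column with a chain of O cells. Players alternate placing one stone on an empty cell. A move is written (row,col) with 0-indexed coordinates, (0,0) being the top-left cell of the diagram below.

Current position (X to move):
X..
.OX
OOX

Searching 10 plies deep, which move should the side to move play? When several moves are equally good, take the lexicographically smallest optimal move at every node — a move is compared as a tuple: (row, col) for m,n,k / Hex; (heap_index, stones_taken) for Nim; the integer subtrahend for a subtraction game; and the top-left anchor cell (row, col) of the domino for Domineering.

X's best at [X../.OX/OOX]: (0,2)

[X../.OX/OOX] X move#1: (0,1):-1/XX./.OX/OOX, (0,2):+1/X.X/.OX/OOX*, (1,0):-1/X../XOX/OOX
[X.X/.OX/OOX] end (terminal -1, O#2); searched X../.OX/OOX to 10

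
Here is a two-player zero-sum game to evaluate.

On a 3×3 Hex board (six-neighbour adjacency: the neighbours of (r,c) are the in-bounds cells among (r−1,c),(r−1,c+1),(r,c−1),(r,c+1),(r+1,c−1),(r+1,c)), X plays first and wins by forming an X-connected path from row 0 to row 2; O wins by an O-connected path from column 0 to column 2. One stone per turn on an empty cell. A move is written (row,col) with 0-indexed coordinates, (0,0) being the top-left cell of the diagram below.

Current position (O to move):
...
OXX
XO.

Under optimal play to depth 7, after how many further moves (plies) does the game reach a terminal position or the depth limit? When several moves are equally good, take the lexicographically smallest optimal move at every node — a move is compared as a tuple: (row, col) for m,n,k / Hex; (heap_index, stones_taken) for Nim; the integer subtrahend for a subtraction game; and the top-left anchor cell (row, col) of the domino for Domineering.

PV length from [.../OXX/XO.]: 2 plies

[.../OXX/XO.] O move#1: (0,0):-1/O../OXX/XO.*, (0,1):-1/.O./OXX/XO., (0,2):-1/..O/OXX/XO., (2,2):-1/.../OXX/XOO
[O../OXX/XO.] X move#2: (0,1):+1/OX./OXX/XO.*, (0,2):+1/O.X/OXX/XO., (2,2):+1/O../OXX/XOX
[OX./OXX/XO.] end (terminal -1, O#3); searched .../OXX/XO. to 7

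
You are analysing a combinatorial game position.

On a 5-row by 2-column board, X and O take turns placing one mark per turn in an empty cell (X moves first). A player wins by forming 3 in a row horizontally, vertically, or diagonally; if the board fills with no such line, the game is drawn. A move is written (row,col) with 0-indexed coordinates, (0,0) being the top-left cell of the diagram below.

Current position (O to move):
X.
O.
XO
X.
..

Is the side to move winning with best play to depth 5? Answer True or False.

O winning at [X./O./XO/X./..]: False

ply 1, O at X./O./XO/X./.. | (0,1)=-1→XO/O./XO/X./..; (1,1)=-1→X./OO/XO/X./..; (3,1)=-1→X./O./XO/XO/..; (4,0)=+0→X./O./XO/X./O.*; (4,1)=-1→X./O./XO/X./.O
ply 2, X at X./O./XO/X./O. | (0,1)=-1→XX/O./XO/X./O.; (1,1)=+0→X./OX/XO/X./O.*; (3,1)=+0→X./O./XO/XX/O.; (4,1)=-1→X./O./XO/X./OX
ply 3, O at X./OX/XO/X./O. | (0,1)=+0→XO/OX/XO/X./O.*; (3,1)=+0→X./OX/XO/XO/O.; (4,1)=+0→X./OX/XO/X./OO
ply 4, X at XO/OX/XO/X./O. | (3,1)=+0→XO/OX/XO/XX/O.*; (4,1)=+0→XO/OX/XO/X./OX
ply 5, O at XO/OX/XO/XX/O. | (4,1)=+0→XO/OX/XO/XX/OO*
ply 6: XO/OX/XO/XX/OO is terminal +0 (X); from X./O./XO/X./.. depth 5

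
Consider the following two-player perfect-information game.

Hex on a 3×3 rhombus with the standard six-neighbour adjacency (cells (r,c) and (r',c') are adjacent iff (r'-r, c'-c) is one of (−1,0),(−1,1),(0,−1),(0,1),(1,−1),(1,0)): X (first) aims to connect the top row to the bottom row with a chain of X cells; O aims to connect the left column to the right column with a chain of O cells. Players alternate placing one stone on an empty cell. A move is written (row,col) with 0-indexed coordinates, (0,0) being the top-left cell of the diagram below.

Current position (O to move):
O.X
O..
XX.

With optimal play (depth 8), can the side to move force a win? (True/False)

p1 O@[O.X/O../XX.]: (0,1)[OOX/O../XX.]-1* (1,1)[O.X/OO./XX.]-1 (1,2)[O.X/O.O/XX.]-1 (2,2)[O.X/O../XXO]-1
p2 X@[OOX/O../XX.]: (1,1)[OOX/OX./XX.]+1* (1,2)[OOX/O.X/XX.]+1 (2,2)[OOX/O../XXX]+1
p3 O@[OOX/OX./XX.] terminal -1; root [O.X/O../XX.] d8

O winning at [O.X/O../XX.]: False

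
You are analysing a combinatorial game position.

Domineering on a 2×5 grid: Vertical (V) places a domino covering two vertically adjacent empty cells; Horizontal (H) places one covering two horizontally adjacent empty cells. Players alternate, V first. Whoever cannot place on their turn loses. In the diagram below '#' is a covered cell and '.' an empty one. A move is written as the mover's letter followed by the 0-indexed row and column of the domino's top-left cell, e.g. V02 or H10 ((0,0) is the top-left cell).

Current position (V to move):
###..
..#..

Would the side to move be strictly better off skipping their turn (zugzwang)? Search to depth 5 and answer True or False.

zugzwang(###../..#.., V) = False

ply 1, V at ###../..#.. | V03=+1→####./..##.*; V04=+1→###.#/..#.#
ply 2, H at ####./..##. | H10=-1→####./####.*
ply 3, V at ####./####. | V04=+1→#####/#####*
ply 4: #####/##### is terminal -1 (H); from ###../..#.. depth 5
suppose V passes — search the same position with H to move:
pass> ply 1, H at ###../..#.. | H03=+1→#####/..#..*; H10=-1→###../###..; H13=+1→###../..###
pass> ply 2: #####/..#.. is terminal -1 (V); from ###../..#.. depth 5
for V: play +1, pass -1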